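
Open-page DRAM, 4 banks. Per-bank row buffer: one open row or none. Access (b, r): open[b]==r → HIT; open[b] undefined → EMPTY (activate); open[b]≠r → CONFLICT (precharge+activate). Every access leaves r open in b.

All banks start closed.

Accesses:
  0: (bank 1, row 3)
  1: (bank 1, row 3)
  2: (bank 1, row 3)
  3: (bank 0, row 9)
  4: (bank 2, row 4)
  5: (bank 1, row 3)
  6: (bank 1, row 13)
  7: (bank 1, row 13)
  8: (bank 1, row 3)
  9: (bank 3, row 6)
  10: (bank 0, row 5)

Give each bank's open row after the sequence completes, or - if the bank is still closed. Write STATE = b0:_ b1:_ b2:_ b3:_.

STATE = b0:5 b1:3 b2:4 b3:6

#0 (1,3) E
#1 (1,3) H  (was 3)
#2 (1,3) H  (was 3)
#3 (0,9) E
#4 (2,4) E
#5 (1,3) H  (was 3)
#6 (1,13) C  (was 3)
#7 (1,13) H  (was 13)
#8 (1,3) C  (was 13)
#9 (3,6) E
#10 (0,5) C  (was 9)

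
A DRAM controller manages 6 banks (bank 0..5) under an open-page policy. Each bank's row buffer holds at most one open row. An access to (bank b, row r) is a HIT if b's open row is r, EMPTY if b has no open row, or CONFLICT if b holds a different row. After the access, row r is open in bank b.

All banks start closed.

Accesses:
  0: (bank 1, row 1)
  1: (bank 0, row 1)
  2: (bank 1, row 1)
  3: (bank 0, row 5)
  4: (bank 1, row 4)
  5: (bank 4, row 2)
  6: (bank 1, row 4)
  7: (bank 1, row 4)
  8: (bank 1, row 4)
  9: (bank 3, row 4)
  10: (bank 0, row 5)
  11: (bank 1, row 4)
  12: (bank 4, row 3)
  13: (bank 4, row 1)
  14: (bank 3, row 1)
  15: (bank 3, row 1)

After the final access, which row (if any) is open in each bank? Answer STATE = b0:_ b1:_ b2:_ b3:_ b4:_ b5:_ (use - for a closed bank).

STATE = b0:5 b1:4 b2:- b3:1 b4:1 b5:-

step 0: bank1 None->1 [EMPTY]
step 1: bank0 None->1 [EMPTY]
step 2: bank1 1->1 [HIT]
step 3: bank0 1->5 [CONFLICT]
step 4: bank1 1->4 [CONFLICT]
step 5: bank4 None->2 [EMPTY]
step 6: bank1 4->4 [HIT]
step 7: bank1 4->4 [HIT]
step 8: bank1 4->4 [HIT]
step 9: bank3 None->4 [EMPTY]
step 10: bank0 5->5 [HIT]
step 11: bank1 4->4 [HIT]
step 12: bank4 2->3 [CONFLICT]
step 13: bank4 3->1 [CONFLICT]
step 14: bank3 4->1 [CONFLICT]
step 15: bank3 1->1 [HIT]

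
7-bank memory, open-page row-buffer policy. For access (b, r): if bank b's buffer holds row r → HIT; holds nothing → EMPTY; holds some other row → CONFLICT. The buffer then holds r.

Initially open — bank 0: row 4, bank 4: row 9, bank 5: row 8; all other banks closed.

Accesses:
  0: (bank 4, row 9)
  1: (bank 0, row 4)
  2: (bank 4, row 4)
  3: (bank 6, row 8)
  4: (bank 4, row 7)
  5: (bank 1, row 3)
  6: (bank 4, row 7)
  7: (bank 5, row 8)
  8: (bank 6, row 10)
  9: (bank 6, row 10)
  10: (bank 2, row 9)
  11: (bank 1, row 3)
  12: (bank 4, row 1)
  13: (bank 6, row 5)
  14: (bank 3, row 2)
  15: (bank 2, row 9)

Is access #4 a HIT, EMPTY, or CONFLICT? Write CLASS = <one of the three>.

0: bank 4 row 9 — prev 9 → HIT
1: bank 0 row 4 — prev 4 → HIT
2: bank 4 row 4 — prev 9 → CONFLICT
3: bank 6 row 8 — prev None → EMPTY
4: bank 4 row 7 — prev 4 → CONFLICT
5: bank 1 row 3 — prev None → EMPTY
6: bank 4 row 7 — prev 7 → HIT
7: bank 5 row 8 — prev 8 → HIT
8: bank 6 row 10 — prev 8 → CONFLICT
9: bank 6 row 10 — prev 10 → HIT
10: bank 2 row 9 — prev None → EMPTY
11: bank 1 row 3 — prev 3 → HIT
12: bank 4 row 1 — prev 7 → CONFLICT
13: bank 6 row 5 — prev 10 → CONFLICT
14: bank 3 row 2 — prev None → EMPTY
15: bank 2 row 9 — prev 9 → HIT

CLASS = CONFLICT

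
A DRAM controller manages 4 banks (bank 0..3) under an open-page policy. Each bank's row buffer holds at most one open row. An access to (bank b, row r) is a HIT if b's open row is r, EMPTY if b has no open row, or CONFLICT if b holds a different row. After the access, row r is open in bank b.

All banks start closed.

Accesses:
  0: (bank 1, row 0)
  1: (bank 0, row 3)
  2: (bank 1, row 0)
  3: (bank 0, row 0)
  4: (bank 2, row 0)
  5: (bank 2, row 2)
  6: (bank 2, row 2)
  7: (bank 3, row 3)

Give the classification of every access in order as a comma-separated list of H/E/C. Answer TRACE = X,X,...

TRACE = E,E,H,C,E,C,H,E

  [0] b1 r0: no row ⇒ E
  [1] b0 r3: no row ⇒ E
  [2] b1 r0: had r0 ⇒ H
  [3] b0 r0: had r3 ⇒ C
  [4] b2 r0: no row ⇒ E
  [5] b2 r2: had r0 ⇒ C
  [6] b2 r2: had r2 ⇒ H
  [7] b3 r3: no row ⇒ E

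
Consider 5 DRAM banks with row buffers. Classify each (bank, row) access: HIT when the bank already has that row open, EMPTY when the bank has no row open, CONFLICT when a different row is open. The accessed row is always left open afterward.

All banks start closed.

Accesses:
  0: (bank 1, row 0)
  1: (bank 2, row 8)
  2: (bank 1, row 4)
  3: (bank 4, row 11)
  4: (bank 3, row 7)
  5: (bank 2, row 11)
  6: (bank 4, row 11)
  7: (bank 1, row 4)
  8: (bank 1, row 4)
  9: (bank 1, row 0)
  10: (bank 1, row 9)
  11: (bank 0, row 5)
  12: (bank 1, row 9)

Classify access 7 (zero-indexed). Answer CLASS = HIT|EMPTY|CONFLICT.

CLASS = HIT

step 0: bank1 None->0 [EMPTY]
step 1: bank2 None->8 [EMPTY]
step 2: bank1 0->4 [CONFLICT]
step 3: bank4 None->11 [EMPTY]
step 4: bank3 None->7 [EMPTY]
step 5: bank2 8->11 [CONFLICT]
step 6: bank4 11->11 [HIT]
step 7: bank1 4->4 [HIT]
step 8: bank1 4->4 [HIT]
step 9: bank1 4->0 [CONFLICT]
step 10: bank1 0->9 [CONFLICT]
step 11: bank0 None->5 [EMPTY]
step 12: bank1 9->9 [HIT]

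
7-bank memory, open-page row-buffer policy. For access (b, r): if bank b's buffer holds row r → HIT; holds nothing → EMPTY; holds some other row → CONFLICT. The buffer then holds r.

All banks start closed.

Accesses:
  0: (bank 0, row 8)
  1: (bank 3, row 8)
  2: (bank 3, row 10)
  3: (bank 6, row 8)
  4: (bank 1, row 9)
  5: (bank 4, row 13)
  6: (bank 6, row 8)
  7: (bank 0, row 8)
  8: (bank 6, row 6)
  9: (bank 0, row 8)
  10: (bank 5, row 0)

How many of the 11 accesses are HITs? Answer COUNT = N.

0: bank 0 row 8 — prev None → EMPTY
1: bank 3 row 8 — prev None → EMPTY
2: bank 3 row 10 — prev 8 → CONFLICT
3: bank 6 row 8 — prev None → EMPTY
4: bank 1 row 9 — prev None → EMPTY
5: bank 4 row 13 — prev None → EMPTY
6: bank 6 row 8 — prev 8 → HIT
7: bank 0 row 8 — prev 8 → HIT
8: bank 6 row 6 — prev 8 → CONFLICT
9: bank 0 row 8 — prev 8 → HIT
10: bank 5 row 0 — prev None → EMPTY

COUNT = 3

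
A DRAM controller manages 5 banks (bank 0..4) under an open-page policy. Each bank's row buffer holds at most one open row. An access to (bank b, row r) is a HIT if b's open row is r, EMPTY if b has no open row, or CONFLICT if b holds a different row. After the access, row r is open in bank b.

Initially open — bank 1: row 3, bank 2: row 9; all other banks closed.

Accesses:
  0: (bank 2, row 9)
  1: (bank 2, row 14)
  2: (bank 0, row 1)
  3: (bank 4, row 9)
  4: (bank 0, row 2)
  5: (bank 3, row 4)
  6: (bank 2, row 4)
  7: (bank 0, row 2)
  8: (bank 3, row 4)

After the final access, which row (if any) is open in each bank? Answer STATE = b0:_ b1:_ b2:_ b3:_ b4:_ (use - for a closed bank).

STATE = b0:2 b1:3 b2:4 b3:4 b4:9

0: bank 2 row 9 — prev 9 → HIT
1: bank 2 row 14 — prev 9 → CONFLICT
2: bank 0 row 1 — prev None → EMPTY
3: bank 4 row 9 — prev None → EMPTY
4: bank 0 row 2 — prev 1 → CONFLICT
5: bank 3 row 4 — prev None → EMPTY
6: bank 2 row 4 — prev 14 → CONFLICT
7: bank 0 row 2 — prev 2 → HIT
8: bank 3 row 4 — prev 4 → HIT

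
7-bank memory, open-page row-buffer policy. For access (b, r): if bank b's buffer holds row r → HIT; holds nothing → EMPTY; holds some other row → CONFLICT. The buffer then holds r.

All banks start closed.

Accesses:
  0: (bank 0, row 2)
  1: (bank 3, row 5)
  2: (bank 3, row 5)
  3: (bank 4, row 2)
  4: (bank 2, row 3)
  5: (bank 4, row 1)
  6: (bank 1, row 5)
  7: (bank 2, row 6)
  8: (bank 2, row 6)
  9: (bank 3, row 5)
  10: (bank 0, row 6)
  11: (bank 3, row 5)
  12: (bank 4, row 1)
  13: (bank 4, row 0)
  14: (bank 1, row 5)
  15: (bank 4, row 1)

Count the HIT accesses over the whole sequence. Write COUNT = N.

COUNT = 6

#0 (0,2) E
#1 (3,5) E
#2 (3,5) H  (was 5)
#3 (4,2) E
#4 (2,3) E
#5 (4,1) C  (was 2)
#6 (1,5) E
#7 (2,6) C  (was 3)
#8 (2,6) H  (was 6)
#9 (3,5) H  (was 5)
#10 (0,6) C  (was 2)
#11 (3,5) H  (was 5)
#12 (4,1) H  (was 1)
#13 (4,0) C  (was 1)
#14 (1,5) H  (was 5)
#15 (4,1) C  (was 0)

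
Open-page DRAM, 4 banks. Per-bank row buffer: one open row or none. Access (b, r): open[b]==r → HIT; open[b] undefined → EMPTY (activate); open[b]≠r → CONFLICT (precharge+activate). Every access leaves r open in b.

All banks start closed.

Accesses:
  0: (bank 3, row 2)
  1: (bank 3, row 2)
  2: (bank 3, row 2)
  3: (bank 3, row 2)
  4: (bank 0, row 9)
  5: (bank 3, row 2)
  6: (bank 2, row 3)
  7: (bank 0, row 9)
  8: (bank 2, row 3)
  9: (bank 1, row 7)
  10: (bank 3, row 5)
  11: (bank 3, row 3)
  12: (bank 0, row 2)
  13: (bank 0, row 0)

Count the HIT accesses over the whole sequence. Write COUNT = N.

COUNT = 6

0: bank 3 row 2 — prev None → EMPTY
1: bank 3 row 2 — prev 2 → HIT
2: bank 3 row 2 — prev 2 → HIT
3: bank 3 row 2 — prev 2 → HIT
4: bank 0 row 9 — prev None → EMPTY
5: bank 3 row 2 — prev 2 → HIT
6: bank 2 row 3 — prev None → EMPTY
7: bank 0 row 9 — prev 9 → HIT
8: bank 2 row 3 — prev 3 → HIT
9: bank 1 row 7 — prev None → EMPTY
10: bank 3 row 5 — prev 2 → CONFLICT
11: bank 3 row 3 — prev 5 → CONFLICT
12: bank 0 row 2 — prev 9 → CONFLICT
13: bank 0 row 0 — prev 2 → CONFLICT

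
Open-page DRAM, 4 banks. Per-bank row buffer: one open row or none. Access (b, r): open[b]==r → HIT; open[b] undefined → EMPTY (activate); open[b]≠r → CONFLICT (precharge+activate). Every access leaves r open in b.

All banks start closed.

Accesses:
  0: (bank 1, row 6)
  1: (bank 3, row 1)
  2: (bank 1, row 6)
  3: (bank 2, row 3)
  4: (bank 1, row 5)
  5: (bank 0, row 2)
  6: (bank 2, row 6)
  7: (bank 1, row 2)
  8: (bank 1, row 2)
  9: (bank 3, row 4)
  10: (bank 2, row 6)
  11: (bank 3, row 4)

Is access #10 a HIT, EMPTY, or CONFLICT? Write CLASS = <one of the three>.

0: bank 1 row 6 — prev None → EMPTY
1: bank 3 row 1 — prev None → EMPTY
2: bank 1 row 6 — prev 6 → HIT
3: bank 2 row 3 — prev None → EMPTY
4: bank 1 row 5 — prev 6 → CONFLICT
5: bank 0 row 2 — prev None → EMPTY
6: bank 2 row 6 — prev 3 → CONFLICT
7: bank 1 row 2 — prev 5 → CONFLICT
8: bank 1 row 2 — prev 2 → HIT
9: bank 3 row 4 — prev 1 → CONFLICT
10: bank 2 row 6 — prev 6 → HIT
11: bank 3 row 4 — prev 4 → HIT

CLASS = HIT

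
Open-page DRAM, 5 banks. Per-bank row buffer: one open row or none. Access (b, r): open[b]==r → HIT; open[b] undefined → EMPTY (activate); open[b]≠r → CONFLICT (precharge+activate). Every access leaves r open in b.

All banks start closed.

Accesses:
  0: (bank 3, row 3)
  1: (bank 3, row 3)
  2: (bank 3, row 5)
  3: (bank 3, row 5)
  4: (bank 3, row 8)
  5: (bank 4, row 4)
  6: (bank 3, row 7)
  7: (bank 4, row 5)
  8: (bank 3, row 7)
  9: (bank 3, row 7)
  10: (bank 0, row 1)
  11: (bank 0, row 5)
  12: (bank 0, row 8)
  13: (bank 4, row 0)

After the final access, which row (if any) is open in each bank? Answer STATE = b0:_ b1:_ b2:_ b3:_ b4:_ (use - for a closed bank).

STATE = b0:8 b1:- b2:- b3:7 b4:0

#0 (3,3) E
#1 (3,3) H  (was 3)
#2 (3,5) C  (was 3)
#3 (3,5) H  (was 5)
#4 (3,8) C  (was 5)
#5 (4,4) E
#6 (3,7) C  (was 8)
#7 (4,5) C  (was 4)
#8 (3,7) H  (was 7)
#9 (3,7) H  (was 7)
#10 (0,1) E
#11 (0,5) C  (was 1)
#12 (0,8) C  (was 5)
#13 (4,0) C  (was 5)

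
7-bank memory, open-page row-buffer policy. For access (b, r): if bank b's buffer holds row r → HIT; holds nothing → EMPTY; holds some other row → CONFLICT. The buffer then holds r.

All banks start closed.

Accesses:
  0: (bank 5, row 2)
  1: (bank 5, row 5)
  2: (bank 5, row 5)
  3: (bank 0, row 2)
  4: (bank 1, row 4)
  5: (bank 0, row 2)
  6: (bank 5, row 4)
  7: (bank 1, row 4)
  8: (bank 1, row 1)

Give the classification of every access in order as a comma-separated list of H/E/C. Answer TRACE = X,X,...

TRACE = E,C,H,E,E,H,C,H,C

  [0] b5 r2: no row ⇒ E
  [1] b5 r5: had r2 ⇒ C
  [2] b5 r5: had r5 ⇒ H
  [3] b0 r2: no row ⇒ E
  [4] b1 r4: no row ⇒ E
  [5] b0 r2: had r2 ⇒ H
  [6] b5 r4: had r5 ⇒ C
  [7] b1 r4: had r4 ⇒ H
  [8] b1 r1: had r4 ⇒ C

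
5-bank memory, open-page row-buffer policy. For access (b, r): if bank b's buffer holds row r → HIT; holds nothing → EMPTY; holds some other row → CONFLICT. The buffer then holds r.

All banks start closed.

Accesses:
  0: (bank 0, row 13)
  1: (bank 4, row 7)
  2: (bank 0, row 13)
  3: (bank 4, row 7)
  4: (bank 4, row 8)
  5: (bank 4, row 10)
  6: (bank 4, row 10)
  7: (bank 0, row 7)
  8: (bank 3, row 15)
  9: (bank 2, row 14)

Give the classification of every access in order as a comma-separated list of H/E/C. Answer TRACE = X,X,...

step 0: bank0 None->13 [EMPTY]
step 1: bank4 None->7 [EMPTY]
step 2: bank0 13->13 [HIT]
step 3: bank4 7->7 [HIT]
step 4: bank4 7->8 [CONFLICT]
step 5: bank4 8->10 [CONFLICT]
step 6: bank4 10->10 [HIT]
step 7: bank0 13->7 [CONFLICT]
step 8: bank3 None->15 [EMPTY]
step 9: bank2 None->14 [EMPTY]

TRACE = E,E,H,H,C,C,H,C,E,E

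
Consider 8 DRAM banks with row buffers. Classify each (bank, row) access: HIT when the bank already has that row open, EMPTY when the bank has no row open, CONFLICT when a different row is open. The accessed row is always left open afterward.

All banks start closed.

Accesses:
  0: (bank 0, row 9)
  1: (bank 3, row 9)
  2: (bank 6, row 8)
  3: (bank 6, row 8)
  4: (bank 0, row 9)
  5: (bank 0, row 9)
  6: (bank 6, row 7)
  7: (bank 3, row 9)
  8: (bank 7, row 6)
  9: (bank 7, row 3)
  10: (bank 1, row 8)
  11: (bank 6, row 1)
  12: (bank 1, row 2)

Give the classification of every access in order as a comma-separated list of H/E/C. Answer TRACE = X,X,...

TRACE = E,E,E,H,H,H,C,H,E,C,E,C,C

step 0: bank0 None->9 [EMPTY]
step 1: bank3 None->9 [EMPTY]
step 2: bank6 None->8 [EMPTY]
step 3: bank6 8->8 [HIT]
step 4: bank0 9->9 [HIT]
step 5: bank0 9->9 [HIT]
step 6: bank6 8->7 [CONFLICT]
step 7: bank3 9->9 [HIT]
step 8: bank7 None->6 [EMPTY]
step 9: bank7 6->3 [CONFLICT]
step 10: bank1 None->8 [EMPTY]
step 11: bank6 7->1 [CONFLICT]
step 12: bank1 8->2 [CONFLICT]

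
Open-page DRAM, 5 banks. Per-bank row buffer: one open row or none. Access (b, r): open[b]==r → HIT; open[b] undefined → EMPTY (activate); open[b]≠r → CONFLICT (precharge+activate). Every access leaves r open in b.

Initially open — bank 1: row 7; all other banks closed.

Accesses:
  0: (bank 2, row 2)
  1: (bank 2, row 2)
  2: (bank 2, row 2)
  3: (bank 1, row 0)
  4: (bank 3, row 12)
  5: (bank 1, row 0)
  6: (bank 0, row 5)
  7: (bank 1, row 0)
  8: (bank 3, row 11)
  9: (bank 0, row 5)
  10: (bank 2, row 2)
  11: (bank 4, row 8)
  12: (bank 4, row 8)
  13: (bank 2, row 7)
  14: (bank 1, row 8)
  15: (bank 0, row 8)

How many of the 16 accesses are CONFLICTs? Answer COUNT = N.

  [0] b2 r2: no row ⇒ E
  [1] b2 r2: had r2 ⇒ H
  [2] b2 r2: had r2 ⇒ H
  [3] b1 r0: had r7 ⇒ C
  [4] b3 r12: no row ⇒ E
  [5] b1 r0: had r0 ⇒ H
  [6] b0 r5: no row ⇒ E
  [7] b1 r0: had r0 ⇒ H
  [8] b3 r11: had r12 ⇒ C
  [9] b0 r5: had r5 ⇒ H
  [10] b2 r2: had r2 ⇒ H
  [11] b4 r8: no row ⇒ E
  [12] b4 r8: had r8 ⇒ H
  [13] b2 r7: had r2 ⇒ C
  [14] b1 r8: had r0 ⇒ C
  [15] b0 r8: had r5 ⇒ C

COUNT = 5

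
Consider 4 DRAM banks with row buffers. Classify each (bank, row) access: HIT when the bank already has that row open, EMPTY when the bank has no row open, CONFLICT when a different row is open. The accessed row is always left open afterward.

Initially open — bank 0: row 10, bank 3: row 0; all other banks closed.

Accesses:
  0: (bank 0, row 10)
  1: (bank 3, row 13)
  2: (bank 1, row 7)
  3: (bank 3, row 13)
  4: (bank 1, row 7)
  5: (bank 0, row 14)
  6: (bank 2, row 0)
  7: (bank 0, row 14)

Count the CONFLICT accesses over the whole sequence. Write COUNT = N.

0: bank 0 row 10 — prev 10 → HIT
1: bank 3 row 13 — prev 0 → CONFLICT
2: bank 1 row 7 — prev None → EMPTY
3: bank 3 row 13 — prev 13 → HIT
4: bank 1 row 7 — prev 7 → HIT
5: bank 0 row 14 — prev 10 → CONFLICT
6: bank 2 row 0 — prev None → EMPTY
7: bank 0 row 14 — prev 14 → HIT

COUNT = 2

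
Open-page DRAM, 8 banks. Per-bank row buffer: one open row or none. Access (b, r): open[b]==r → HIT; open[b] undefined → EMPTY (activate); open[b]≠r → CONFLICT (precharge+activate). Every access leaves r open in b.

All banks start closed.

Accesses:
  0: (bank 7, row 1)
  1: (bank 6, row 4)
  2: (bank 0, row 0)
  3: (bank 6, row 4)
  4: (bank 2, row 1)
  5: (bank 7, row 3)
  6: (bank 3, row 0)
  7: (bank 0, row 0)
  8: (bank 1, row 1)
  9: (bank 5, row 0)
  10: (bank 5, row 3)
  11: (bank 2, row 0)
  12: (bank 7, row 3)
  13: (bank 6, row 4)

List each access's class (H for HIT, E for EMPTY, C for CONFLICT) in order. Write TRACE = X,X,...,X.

TRACE = E,E,E,H,E,C,E,H,E,E,C,C,H,H

  [0] b7 r1: no row ⇒ E
  [1] b6 r4: no row ⇒ E
  [2] b0 r0: no row ⇒ E
  [3] b6 r4: had r4 ⇒ H
  [4] b2 r1: no row ⇒ E
  [5] b7 r3: had r1 ⇒ C
  [6] b3 r0: no row ⇒ E
  [7] b0 r0: had r0 ⇒ H
  [8] b1 r1: no row ⇒ E
  [9] b5 r0: no row ⇒ E
  [10] b5 r3: had r0 ⇒ C
  [11] b2 r0: had r1 ⇒ C
  [12] b7 r3: had r3 ⇒ H
  [13] b6 r4: had r4 ⇒ H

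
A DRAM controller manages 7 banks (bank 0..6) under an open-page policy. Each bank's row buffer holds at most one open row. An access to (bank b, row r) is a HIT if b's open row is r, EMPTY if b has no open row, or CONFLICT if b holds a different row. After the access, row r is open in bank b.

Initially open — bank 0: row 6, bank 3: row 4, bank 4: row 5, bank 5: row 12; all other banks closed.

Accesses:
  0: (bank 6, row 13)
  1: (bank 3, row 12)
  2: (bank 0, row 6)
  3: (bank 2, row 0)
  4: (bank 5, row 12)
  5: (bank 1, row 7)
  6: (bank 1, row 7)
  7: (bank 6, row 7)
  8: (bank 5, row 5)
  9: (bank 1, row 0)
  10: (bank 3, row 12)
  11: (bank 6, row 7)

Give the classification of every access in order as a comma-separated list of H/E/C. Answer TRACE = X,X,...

TRACE = E,C,H,E,H,E,H,C,C,C,H,H

  [0] b6 r13: no row ⇒ E
  [1] b3 r12: had r4 ⇒ C
  [2] b0 r6: had r6 ⇒ H
  [3] b2 r0: no row ⇒ E
  [4] b5 r12: had r12 ⇒ H
  [5] b1 r7: no row ⇒ E
  [6] b1 r7: had r7 ⇒ H
  [7] b6 r7: had r13 ⇒ C
  [8] b5 r5: had r12 ⇒ C
  [9] b1 r0: had r7 ⇒ C
  [10] b3 r12: had r12 ⇒ H
  [11] b6 r7: had r7 ⇒ H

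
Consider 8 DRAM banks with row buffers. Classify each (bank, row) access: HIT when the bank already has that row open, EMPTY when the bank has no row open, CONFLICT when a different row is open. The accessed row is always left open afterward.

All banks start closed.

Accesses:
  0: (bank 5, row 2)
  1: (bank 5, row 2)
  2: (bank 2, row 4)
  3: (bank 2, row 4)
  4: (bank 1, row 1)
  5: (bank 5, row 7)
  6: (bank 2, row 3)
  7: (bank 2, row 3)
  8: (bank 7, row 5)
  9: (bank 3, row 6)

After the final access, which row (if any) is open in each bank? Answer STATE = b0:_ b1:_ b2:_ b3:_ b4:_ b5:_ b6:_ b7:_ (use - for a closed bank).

STATE = b0:- b1:1 b2:3 b3:6 b4:- b5:7 b6:- b7:5

  [0] b5 r2: no row ⇒ E
  [1] b5 r2: had r2 ⇒ H
  [2] b2 r4: no row ⇒ E
  [3] b2 r4: had r4 ⇒ H
  [4] b1 r1: no row ⇒ E
  [5] b5 r7: had r2 ⇒ C
  [6] b2 r3: had r4 ⇒ C
  [7] b2 r3: had r3 ⇒ H
  [8] b7 r5: no row ⇒ E
  [9] b3 r6: no row ⇒ E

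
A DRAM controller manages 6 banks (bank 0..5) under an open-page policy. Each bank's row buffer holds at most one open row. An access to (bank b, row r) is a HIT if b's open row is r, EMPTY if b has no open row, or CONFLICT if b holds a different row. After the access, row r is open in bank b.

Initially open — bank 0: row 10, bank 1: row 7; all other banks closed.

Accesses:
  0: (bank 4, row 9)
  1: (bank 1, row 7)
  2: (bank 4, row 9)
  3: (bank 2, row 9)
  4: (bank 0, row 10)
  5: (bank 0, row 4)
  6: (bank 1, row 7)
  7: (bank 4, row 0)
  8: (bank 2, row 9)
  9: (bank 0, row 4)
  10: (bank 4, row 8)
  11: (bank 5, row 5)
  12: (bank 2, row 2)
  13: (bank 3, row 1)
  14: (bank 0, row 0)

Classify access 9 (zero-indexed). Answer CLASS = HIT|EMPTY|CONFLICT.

  [0] b4 r9: no row ⇒ E
  [1] b1 r7: had r7 ⇒ H
  [2] b4 r9: had r9 ⇒ H
  [3] b2 r9: no row ⇒ E
  [4] b0 r10: had r10 ⇒ H
  [5] b0 r4: had r10 ⇒ C
  [6] b1 r7: had r7 ⇒ H
  [7] b4 r0: had r9 ⇒ C
  [8] b2 r9: had r9 ⇒ H
  [9] b0 r4: had r4 ⇒ H
  [10] b4 r8: had r0 ⇒ C
  [11] b5 r5: no row ⇒ E
  [12] b2 r2: had r9 ⇒ C
  [13] b3 r1: no row ⇒ E
  [14] b0 r0: had r4 ⇒ C

CLASS = HIT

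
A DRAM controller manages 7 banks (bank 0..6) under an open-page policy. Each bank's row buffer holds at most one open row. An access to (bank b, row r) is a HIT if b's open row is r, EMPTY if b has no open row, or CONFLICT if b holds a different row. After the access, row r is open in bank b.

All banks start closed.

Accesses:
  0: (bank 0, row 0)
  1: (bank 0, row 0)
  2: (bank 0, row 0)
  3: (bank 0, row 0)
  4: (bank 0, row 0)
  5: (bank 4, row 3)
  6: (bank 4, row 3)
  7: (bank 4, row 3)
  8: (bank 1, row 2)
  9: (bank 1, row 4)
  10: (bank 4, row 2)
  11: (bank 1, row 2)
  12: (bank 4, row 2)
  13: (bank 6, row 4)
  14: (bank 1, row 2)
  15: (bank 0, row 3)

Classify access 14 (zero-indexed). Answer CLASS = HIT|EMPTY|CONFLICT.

  [0] b0 r0: no row ⇒ E
  [1] b0 r0: had r0 ⇒ H
  [2] b0 r0: had r0 ⇒ H
  [3] b0 r0: had r0 ⇒ H
  [4] b0 r0: had r0 ⇒ H
  [5] b4 r3: no row ⇒ E
  [6] b4 r3: had r3 ⇒ H
  [7] b4 r3: had r3 ⇒ H
  [8] b1 r2: no row ⇒ E
  [9] b1 r4: had r2 ⇒ C
  [10] b4 r2: had r3 ⇒ C
  [11] b1 r2: had r4 ⇒ C
  [12] b4 r2: had r2 ⇒ H
  [13] b6 r4: no row ⇒ E
  [14] b1 r2: had r2 ⇒ H
  [15] b0 r3: had r0 ⇒ C

CLASS = HIT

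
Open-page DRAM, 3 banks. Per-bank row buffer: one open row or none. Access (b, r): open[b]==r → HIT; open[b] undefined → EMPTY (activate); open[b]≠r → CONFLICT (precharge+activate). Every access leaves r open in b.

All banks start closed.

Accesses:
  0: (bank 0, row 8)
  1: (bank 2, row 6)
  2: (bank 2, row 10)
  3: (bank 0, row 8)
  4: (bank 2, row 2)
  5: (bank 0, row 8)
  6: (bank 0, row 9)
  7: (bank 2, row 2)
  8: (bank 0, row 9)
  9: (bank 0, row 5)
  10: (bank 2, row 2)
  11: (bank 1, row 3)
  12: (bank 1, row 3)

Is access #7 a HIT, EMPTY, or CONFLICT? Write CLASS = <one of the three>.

  [0] b0 r8: no row ⇒ E
  [1] b2 r6: no row ⇒ E
  [2] b2 r10: had r6 ⇒ C
  [3] b0 r8: had r8 ⇒ H
  [4] b2 r2: had r10 ⇒ C
  [5] b0 r8: had r8 ⇒ H
  [6] b0 r9: had r8 ⇒ C
  [7] b2 r2: had r2 ⇒ H
  [8] b0 r9: had r9 ⇒ H
  [9] b0 r5: had r9 ⇒ C
  [10] b2 r2: had r2 ⇒ H
  [11] b1 r3: no row ⇒ E
  [12] b1 r3: had r3 ⇒ H

CLASS = HIT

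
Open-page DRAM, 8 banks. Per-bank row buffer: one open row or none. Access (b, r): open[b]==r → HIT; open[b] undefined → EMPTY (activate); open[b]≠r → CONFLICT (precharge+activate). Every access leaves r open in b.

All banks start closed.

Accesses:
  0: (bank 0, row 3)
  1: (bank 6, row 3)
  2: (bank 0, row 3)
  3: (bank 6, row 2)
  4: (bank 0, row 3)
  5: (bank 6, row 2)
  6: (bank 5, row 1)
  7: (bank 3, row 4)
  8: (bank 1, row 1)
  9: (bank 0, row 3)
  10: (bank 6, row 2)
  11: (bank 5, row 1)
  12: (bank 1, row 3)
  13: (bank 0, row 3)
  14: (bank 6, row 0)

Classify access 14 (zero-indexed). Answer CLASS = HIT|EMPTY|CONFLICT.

  [0] b0 r3: no row ⇒ E
  [1] b6 r3: no row ⇒ E
  [2] b0 r3: had r3 ⇒ H
  [3] b6 r2: had r3 ⇒ C
  [4] b0 r3: had r3 ⇒ H
  [5] b6 r2: had r2 ⇒ H
  [6] b5 r1: no row ⇒ E
  [7] b3 r4: no row ⇒ E
  [8] b1 r1: no row ⇒ E
  [9] b0 r3: had r3 ⇒ H
  [10] b6 r2: had r2 ⇒ H
  [11] b5 r1: had r1 ⇒ H
  [12] b1 r3: had r1 ⇒ C
  [13] b0 r3: had r3 ⇒ H
  [14] b6 r0: had r2 ⇒ C

CLASS = CONFLICT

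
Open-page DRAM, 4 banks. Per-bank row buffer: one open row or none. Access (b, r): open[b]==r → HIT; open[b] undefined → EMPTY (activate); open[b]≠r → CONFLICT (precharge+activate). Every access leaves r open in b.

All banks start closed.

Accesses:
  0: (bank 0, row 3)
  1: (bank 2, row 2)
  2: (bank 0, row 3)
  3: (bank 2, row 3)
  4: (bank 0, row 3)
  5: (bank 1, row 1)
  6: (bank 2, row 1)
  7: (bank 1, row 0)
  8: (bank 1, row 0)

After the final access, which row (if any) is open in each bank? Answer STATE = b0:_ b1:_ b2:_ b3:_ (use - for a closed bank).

STATE = b0:3 b1:0 b2:1 b3:-

step 0: bank0 None->3 [EMPTY]
step 1: bank2 None->2 [EMPTY]
step 2: bank0 3->3 [HIT]
step 3: bank2 2->3 [CONFLICT]
step 4: bank0 3->3 [HIT]
step 5: bank1 None->1 [EMPTY]
step 6: bank2 3->1 [CONFLICT]
step 7: bank1 1->0 [CONFLICT]
step 8: bank1 0->0 [HIT]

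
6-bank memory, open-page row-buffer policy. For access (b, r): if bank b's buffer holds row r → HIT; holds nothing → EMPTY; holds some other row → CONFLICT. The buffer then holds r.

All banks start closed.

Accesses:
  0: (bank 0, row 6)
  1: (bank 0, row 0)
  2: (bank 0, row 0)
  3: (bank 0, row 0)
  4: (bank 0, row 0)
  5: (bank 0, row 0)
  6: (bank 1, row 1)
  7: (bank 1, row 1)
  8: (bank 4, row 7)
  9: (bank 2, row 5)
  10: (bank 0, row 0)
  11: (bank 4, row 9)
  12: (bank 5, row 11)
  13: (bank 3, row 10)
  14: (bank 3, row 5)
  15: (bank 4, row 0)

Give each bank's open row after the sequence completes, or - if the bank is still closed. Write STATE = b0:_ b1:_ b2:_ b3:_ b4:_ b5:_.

  [0] b0 r6: no row ⇒ E
  [1] b0 r0: had r6 ⇒ C
  [2] b0 r0: had r0 ⇒ H
  [3] b0 r0: had r0 ⇒ H
  [4] b0 r0: had r0 ⇒ H
  [5] b0 r0: had r0 ⇒ H
  [6] b1 r1: no row ⇒ E
  [7] b1 r1: had r1 ⇒ H
  [8] b4 r7: no row ⇒ E
  [9] b2 r5: no row ⇒ E
  [10] b0 r0: had r0 ⇒ H
  [11] b4 r9: had r7 ⇒ C
  [12] b5 r11: no row ⇒ E
  [13] b3 r10: no row ⇒ E
  [14] b3 r5: had r10 ⇒ C
  [15] b4 r0: had r9 ⇒ C

STATE = b0:0 b1:1 b2:5 b3:5 b4:0 b5:11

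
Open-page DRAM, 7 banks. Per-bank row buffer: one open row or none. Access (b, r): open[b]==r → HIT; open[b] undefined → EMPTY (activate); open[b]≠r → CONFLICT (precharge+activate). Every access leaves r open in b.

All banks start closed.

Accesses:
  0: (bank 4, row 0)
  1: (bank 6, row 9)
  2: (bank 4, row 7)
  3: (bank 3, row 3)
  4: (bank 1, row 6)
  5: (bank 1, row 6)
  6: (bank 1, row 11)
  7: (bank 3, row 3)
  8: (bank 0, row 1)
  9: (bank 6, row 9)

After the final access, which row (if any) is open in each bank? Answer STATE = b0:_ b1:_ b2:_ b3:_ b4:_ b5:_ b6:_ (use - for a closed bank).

STATE = b0:1 b1:11 b2:- b3:3 b4:7 b5:- b6:9

0: bank 4 row 0 — prev None → EMPTY
1: bank 6 row 9 — prev None → EMPTY
2: bank 4 row 7 — prev 0 → CONFLICT
3: bank 3 row 3 — prev None → EMPTY
4: bank 1 row 6 — prev None → EMPTY
5: bank 1 row 6 — prev 6 → HIT
6: bank 1 row 11 — prev 6 → CONFLICT
7: bank 3 row 3 — prev 3 → HIT
8: bank 0 row 1 — prev None → EMPTY
9: bank 6 row 9 — prev 9 → HIT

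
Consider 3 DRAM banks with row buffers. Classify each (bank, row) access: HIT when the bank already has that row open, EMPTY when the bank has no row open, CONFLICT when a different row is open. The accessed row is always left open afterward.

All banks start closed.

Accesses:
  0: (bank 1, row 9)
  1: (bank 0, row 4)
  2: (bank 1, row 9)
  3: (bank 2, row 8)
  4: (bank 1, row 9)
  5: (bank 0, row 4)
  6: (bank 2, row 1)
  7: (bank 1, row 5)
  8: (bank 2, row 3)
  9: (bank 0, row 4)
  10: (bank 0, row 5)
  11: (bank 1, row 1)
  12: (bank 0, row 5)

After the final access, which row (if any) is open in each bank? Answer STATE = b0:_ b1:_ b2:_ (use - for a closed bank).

STATE = b0:5 b1:1 b2:3

  [0] b1 r9: no row ⇒ E
  [1] b0 r4: no row ⇒ E
  [2] b1 r9: had r9 ⇒ H
  [3] b2 r8: no row ⇒ E
  [4] b1 r9: had r9 ⇒ H
  [5] b0 r4: had r4 ⇒ H
  [6] b2 r1: had r8 ⇒ C
  [7] b1 r5: had r9 ⇒ C
  [8] b2 r3: had r1 ⇒ C
  [9] b0 r4: had r4 ⇒ H
  [10] b0 r5: had r4 ⇒ C
  [11] b1 r1: had r5 ⇒ C
  [12] b0 r5: had r5 ⇒ H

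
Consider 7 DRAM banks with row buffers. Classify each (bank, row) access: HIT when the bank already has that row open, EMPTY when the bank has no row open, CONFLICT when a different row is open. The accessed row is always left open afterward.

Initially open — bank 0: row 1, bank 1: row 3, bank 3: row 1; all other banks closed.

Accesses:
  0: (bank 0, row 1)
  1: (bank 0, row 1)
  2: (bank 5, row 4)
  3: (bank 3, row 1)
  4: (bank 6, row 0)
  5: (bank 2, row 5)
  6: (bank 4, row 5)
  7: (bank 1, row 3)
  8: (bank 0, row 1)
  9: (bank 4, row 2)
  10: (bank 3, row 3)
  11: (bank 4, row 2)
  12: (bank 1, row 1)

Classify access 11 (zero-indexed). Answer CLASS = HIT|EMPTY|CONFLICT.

CLASS = HIT

#0 (0,1) H  (was 1)
#1 (0,1) H  (was 1)
#2 (5,4) E
#3 (3,1) H  (was 1)
#4 (6,0) E
#5 (2,5) E
#6 (4,5) E
#7 (1,3) H  (was 3)
#8 (0,1) H  (was 1)
#9 (4,2) C  (was 5)
#10 (3,3) C  (was 1)
#11 (4,2) H  (was 2)
#12 (1,1) C  (was 3)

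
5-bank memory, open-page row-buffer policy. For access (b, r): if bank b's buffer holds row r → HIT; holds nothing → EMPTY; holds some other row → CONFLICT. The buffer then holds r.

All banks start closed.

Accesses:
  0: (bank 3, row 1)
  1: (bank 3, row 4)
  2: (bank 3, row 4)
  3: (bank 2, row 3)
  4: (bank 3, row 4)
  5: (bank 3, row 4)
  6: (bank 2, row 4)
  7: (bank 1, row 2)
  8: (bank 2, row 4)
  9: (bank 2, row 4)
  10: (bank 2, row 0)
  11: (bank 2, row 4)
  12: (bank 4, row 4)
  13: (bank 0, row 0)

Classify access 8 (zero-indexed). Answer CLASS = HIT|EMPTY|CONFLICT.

0: bank 3 row 1 — prev None → EMPTY
1: bank 3 row 4 — prev 1 → CONFLICT
2: bank 3 row 4 — prev 4 → HIT
3: bank 2 row 3 — prev None → EMPTY
4: bank 3 row 4 — prev 4 → HIT
5: bank 3 row 4 — prev 4 → HIT
6: bank 2 row 4 — prev 3 → CONFLICT
7: bank 1 row 2 — prev None → EMPTY
8: bank 2 row 4 — prev 4 → HIT
9: bank 2 row 4 — prev 4 → HIT
10: bank 2 row 0 — prev 4 → CONFLICT
11: bank 2 row 4 — prev 0 → CONFLICT
12: bank 4 row 4 — prev None → EMPTY
13: bank 0 row 0 — prev None → EMPTY

CLASS = HIT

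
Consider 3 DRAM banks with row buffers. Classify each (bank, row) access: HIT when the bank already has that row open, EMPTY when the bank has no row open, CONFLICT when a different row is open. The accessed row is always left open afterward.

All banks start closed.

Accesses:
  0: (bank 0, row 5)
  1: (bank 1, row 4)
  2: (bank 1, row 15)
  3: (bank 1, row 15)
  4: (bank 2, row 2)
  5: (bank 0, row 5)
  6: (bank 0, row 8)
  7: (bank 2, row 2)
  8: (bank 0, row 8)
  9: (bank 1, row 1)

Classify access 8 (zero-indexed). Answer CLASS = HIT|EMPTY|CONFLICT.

#0 (0,5) E
#1 (1,4) E
#2 (1,15) C  (was 4)
#3 (1,15) H  (was 15)
#4 (2,2) E
#5 (0,5) H  (was 5)
#6 (0,8) C  (was 5)
#7 (2,2) H  (was 2)
#8 (0,8) H  (was 8)
#9 (1,1) C  (was 15)

CLASS = HIT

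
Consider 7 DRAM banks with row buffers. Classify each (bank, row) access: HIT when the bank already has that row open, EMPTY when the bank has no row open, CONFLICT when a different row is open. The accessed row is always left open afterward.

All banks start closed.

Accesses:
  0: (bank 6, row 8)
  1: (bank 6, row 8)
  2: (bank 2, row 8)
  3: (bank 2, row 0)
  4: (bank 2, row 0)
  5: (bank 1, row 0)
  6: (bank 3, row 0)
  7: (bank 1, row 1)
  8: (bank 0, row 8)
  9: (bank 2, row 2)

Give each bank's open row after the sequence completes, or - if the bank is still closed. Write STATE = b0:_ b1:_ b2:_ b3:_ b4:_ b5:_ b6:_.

STATE = b0:8 b1:1 b2:2 b3:0 b4:- b5:- b6:8

  [0] b6 r8: no row ⇒ E
  [1] b6 r8: had r8 ⇒ H
  [2] b2 r8: no row ⇒ E
  [3] b2 r0: had r8 ⇒ C
  [4] b2 r0: had r0 ⇒ H
  [5] b1 r0: no row ⇒ E
  [6] b3 r0: no row ⇒ E
  [7] b1 r1: had r0 ⇒ C
  [8] b0 r8: no row ⇒ E
  [9] b2 r2: had r0 ⇒ C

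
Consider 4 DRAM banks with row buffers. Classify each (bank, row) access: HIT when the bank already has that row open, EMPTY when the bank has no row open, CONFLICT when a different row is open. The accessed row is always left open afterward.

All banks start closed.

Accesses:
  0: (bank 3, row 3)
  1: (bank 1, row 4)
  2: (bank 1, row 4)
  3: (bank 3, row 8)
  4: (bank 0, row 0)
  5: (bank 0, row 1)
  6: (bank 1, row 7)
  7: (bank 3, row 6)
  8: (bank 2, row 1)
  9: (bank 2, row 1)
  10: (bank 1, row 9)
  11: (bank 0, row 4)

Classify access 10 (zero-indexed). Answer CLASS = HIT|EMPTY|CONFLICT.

  [0] b3 r3: no row ⇒ E
  [1] b1 r4: no row ⇒ E
  [2] b1 r4: had r4 ⇒ H
  [3] b3 r8: had r3 ⇒ C
  [4] b0 r0: no row ⇒ E
  [5] b0 r1: had r0 ⇒ C
  [6] b1 r7: had r4 ⇒ C
  [7] b3 r6: had r8 ⇒ C
  [8] b2 r1: no row ⇒ E
  [9] b2 r1: had r1 ⇒ H
  [10] b1 r9: had r7 ⇒ C
  [11] b0 r4: had r1 ⇒ C

CLASS = CONFLICT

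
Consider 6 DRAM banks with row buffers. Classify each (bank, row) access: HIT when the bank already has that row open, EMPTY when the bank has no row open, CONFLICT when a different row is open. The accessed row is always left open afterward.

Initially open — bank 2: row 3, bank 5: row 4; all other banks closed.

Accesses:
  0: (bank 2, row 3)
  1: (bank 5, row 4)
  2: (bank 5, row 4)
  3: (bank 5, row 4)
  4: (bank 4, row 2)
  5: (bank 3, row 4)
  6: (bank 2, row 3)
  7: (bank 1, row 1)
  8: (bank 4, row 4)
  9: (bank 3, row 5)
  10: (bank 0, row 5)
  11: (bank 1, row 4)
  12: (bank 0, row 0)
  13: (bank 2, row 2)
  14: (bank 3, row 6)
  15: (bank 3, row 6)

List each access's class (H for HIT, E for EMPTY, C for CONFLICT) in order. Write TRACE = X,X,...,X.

TRACE = H,H,H,H,E,E,H,E,C,C,E,C,C,C,C,H

step 0: bank2 3->3 [HIT]
step 1: bank5 4->4 [HIT]
step 2: bank5 4->4 [HIT]
step 3: bank5 4->4 [HIT]
step 4: bank4 None->2 [EMPTY]
step 5: bank3 None->4 [EMPTY]
step 6: bank2 3->3 [HIT]
step 7: bank1 None->1 [EMPTY]
step 8: bank4 2->4 [CONFLICT]
step 9: bank3 4->5 [CONFLICT]
step 10: bank0 None->5 [EMPTY]
step 11: bank1 1->4 [CONFLICT]
step 12: bank0 5->0 [CONFLICT]
step 13: bank2 3->2 [CONFLICT]
step 14: bank3 5->6 [CONFLICT]
step 15: bank3 6->6 [HIT]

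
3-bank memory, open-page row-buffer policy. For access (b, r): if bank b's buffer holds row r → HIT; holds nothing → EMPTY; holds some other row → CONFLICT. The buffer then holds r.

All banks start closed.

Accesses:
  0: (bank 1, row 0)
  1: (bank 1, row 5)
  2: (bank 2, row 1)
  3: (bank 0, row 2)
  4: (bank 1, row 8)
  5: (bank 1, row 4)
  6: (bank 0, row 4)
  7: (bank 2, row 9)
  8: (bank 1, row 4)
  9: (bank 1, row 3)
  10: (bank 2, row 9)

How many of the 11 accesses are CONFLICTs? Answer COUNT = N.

step 0: bank1 None->0 [EMPTY]
step 1: bank1 0->5 [CONFLICT]
step 2: bank2 None->1 [EMPTY]
step 3: bank0 None->2 [EMPTY]
step 4: bank1 5->8 [CONFLICT]
step 5: bank1 8->4 [CONFLICT]
step 6: bank0 2->4 [CONFLICT]
step 7: bank2 1->9 [CONFLICT]
step 8: bank1 4->4 [HIT]
step 9: bank1 4->3 [CONFLICT]
step 10: bank2 9->9 [HIT]

COUNT = 6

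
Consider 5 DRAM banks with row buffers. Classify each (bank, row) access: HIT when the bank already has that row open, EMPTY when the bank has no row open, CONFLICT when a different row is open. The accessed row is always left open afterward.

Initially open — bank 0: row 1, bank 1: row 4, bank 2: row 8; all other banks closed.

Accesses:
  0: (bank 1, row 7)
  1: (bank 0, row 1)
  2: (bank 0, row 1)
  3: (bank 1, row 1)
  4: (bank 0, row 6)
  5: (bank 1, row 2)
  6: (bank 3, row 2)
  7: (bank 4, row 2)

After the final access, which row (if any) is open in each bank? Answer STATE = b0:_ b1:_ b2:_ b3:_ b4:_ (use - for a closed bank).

STATE = b0:6 b1:2 b2:8 b3:2 b4:2

#0 (1,7) C  (was 4)
#1 (0,1) H  (was 1)
#2 (0,1) H  (was 1)
#3 (1,1) C  (was 7)
#4 (0,6) C  (was 1)
#5 (1,2) C  (was 1)
#6 (3,2) E
#7 (4,2) E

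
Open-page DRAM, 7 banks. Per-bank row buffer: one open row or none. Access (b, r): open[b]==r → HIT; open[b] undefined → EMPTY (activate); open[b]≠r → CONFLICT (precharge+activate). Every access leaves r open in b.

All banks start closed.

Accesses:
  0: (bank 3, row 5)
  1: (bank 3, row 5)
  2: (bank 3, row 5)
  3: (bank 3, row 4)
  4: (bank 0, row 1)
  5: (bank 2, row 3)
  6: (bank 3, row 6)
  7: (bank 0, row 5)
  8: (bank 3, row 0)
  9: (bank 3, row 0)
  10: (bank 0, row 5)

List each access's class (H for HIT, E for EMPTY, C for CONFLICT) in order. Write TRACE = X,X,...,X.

  [0] b3 r5: no row ⇒ E
  [1] b3 r5: had r5 ⇒ H
  [2] b3 r5: had r5 ⇒ H
  [3] b3 r4: had r5 ⇒ C
  [4] b0 r1: no row ⇒ E
  [5] b2 r3: no row ⇒ E
  [6] b3 r6: had r4 ⇒ C
  [7] b0 r5: had r1 ⇒ C
  [8] b3 r0: had r6 ⇒ C
  [9] b3 r0: had r0 ⇒ H
  [10] b0 r5: had r5 ⇒ H

TRACE = E,H,H,C,E,E,C,C,C,H,H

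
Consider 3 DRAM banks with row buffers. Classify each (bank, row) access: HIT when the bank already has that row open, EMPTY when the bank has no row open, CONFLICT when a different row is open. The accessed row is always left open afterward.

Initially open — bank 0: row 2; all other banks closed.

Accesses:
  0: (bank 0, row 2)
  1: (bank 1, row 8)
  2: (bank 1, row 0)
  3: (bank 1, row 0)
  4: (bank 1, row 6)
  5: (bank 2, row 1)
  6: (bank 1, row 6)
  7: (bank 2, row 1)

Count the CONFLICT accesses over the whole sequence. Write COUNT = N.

COUNT = 2

#0 (0,2) H  (was 2)
#1 (1,8) E
#2 (1,0) C  (was 8)
#3 (1,0) H  (was 0)
#4 (1,6) C  (was 0)
#5 (2,1) E
#6 (1,6) H  (was 6)
#7 (2,1) H  (was 1)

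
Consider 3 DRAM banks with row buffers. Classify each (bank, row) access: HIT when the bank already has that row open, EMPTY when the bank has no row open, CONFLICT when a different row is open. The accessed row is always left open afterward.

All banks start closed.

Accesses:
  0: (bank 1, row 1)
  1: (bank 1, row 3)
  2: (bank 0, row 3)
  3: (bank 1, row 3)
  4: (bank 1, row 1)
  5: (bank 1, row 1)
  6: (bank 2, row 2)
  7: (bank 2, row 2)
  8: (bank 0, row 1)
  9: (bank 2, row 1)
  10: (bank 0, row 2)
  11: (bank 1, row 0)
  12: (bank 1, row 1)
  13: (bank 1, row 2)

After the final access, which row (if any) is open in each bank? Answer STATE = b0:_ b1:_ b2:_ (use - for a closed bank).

0: bank 1 row 1 — prev None → EMPTY
1: bank 1 row 3 — prev 1 → CONFLICT
2: bank 0 row 3 — prev None → EMPTY
3: bank 1 row 3 — prev 3 → HIT
4: bank 1 row 1 — prev 3 → CONFLICT
5: bank 1 row 1 — prev 1 → HIT
6: bank 2 row 2 — prev None → EMPTY
7: bank 2 row 2 — prev 2 → HIT
8: bank 0 row 1 — prev 3 → CONFLICT
9: bank 2 row 1 — prev 2 → CONFLICT
10: bank 0 row 2 — prev 1 → CONFLICT
11: bank 1 row 0 — prev 1 → CONFLICT
12: bank 1 row 1 — prev 0 → CONFLICT
13: bank 1 row 2 — prev 1 → CONFLICT

STATE = b0:2 b1:2 b2:1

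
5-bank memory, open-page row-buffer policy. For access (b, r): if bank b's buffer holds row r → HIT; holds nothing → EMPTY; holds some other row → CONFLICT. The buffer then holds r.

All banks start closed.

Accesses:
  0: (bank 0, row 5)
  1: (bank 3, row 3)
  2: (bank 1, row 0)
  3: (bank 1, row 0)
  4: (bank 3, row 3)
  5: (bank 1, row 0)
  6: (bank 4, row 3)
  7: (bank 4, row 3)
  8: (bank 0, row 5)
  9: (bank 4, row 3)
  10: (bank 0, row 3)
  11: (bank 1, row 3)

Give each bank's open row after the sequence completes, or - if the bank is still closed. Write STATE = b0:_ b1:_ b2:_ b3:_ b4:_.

#0 (0,5) E
#1 (3,3) E
#2 (1,0) E
#3 (1,0) H  (was 0)
#4 (3,3) H  (was 3)
#5 (1,0) H  (was 0)
#6 (4,3) E
#7 (4,3) H  (was 3)
#8 (0,5) H  (was 5)
#9 (4,3) H  (was 3)
#10 (0,3) C  (was 5)
#11 (1,3) C  (was 0)

STATE = b0:3 b1:3 b2:- b3:3 b4:3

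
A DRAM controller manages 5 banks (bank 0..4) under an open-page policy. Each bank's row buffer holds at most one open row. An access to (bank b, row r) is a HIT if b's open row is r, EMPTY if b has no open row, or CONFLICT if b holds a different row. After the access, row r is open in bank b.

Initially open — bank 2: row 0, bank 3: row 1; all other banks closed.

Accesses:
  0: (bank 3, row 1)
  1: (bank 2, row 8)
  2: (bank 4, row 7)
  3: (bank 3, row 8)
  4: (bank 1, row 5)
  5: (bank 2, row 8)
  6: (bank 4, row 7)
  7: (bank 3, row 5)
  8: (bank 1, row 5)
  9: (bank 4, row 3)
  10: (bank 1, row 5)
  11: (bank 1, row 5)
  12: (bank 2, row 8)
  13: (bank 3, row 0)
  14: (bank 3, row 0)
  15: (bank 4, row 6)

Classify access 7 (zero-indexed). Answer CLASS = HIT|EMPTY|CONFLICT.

step 0: bank3 1->1 [HIT]
step 1: bank2 0->8 [CONFLICT]
step 2: bank4 None->7 [EMPTY]
step 3: bank3 1->8 [CONFLICT]
step 4: bank1 None->5 [EMPTY]
step 5: bank2 8->8 [HIT]
step 6: bank4 7->7 [HIT]
step 7: bank3 8->5 [CONFLICT]
step 8: bank1 5->5 [HIT]
step 9: bank4 7->3 [CONFLICT]
step 10: bank1 5->5 [HIT]
step 11: bank1 5->5 [HIT]
step 12: bank2 8->8 [HIT]
step 13: bank3 5->0 [CONFLICT]
step 14: bank3 0->0 [HIT]
step 15: bank4 3->6 [CONFLICT]

CLASS = CONFLICT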